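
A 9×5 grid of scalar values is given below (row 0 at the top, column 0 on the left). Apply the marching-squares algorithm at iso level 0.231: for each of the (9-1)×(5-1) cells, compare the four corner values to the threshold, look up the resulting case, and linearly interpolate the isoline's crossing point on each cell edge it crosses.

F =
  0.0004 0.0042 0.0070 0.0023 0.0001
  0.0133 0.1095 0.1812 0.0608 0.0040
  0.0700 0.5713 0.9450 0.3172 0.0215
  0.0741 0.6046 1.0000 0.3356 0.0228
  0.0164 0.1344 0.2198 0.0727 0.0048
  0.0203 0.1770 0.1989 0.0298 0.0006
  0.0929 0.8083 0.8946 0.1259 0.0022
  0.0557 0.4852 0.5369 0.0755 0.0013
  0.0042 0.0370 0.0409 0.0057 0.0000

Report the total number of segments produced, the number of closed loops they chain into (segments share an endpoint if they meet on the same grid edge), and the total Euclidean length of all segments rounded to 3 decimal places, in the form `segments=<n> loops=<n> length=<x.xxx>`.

cell (1,0): code 0100 → (1.263,1.000)–(2.000,0.321)
cell (1,1): code 1100 → (1.065,2.000)–(1.263,1.000)
cell (1,2): code 1100 → (1.664,3.000)–(1.065,2.000)
cell (1,3): code 1000 → (2.000,3.292)–(1.664,3.000)
cell (2,0): code 0110 → (2.000,0.321)–(3.000,0.296)
cell (2,3): code 1001 → (3.000,3.334)–(2.000,3.292)
cell (3,0): code 0010 → (3.000,0.296)–(3.795,1.000)
cell (3,1): code 0011 → (3.795,1.000)–(3.986,2.000)
cell (3,2): code 0011 → (3.986,2.000)–(3.398,3.000)
cell (3,3): code 0001 → (3.398,3.000)–(3.000,3.334)
cell (5,0): code 0100 → (5.086,1.000)–(6.000,0.193)
cell (5,1): code 1100 → (5.046,2.000)–(5.086,1.000)
cell (5,2): code 1000 → (6.000,2.863)–(5.046,2.000)
cell (6,0): code 0110 → (6.000,0.193)–(7.000,0.408)
cell (6,2): code 1001 → (7.000,2.663)–(6.000,2.863)
cell (7,0): code 0010 → (7.000,0.408)–(7.567,1.000)
cell (7,1): code 0011 → (7.567,1.000)–(7.617,2.000)
cell (7,2): code 0001 → (7.617,2.000)–(7.000,2.663)
total: 18 segments, chained into 2 closed loop(s), length Σ = 17.668573

segments=18 loops=2 length=17.669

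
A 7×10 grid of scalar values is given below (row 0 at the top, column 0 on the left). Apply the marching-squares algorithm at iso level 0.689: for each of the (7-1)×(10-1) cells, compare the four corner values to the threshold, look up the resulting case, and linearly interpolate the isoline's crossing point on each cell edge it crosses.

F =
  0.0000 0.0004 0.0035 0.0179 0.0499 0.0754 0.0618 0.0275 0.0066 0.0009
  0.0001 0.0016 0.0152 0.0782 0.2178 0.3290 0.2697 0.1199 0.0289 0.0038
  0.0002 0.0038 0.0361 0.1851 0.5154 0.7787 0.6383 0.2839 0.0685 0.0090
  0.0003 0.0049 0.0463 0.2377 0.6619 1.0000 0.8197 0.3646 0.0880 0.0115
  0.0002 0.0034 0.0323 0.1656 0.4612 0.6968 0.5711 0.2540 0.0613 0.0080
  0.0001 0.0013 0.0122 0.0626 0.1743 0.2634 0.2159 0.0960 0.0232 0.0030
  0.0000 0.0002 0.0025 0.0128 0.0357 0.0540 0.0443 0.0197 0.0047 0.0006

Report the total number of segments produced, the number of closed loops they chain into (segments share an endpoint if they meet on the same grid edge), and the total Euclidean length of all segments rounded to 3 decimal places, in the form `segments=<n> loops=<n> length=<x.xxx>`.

cell (1,4): code 0100 → (1.801,5.000)–(2.000,4.659)
cell (1,5): code 1000 → (2.000,5.639)–(1.801,5.000)
cell (2,4): code 0110 → (2.000,4.659)–(3.000,4.080)
cell (2,5): code 1101 → (2.279,6.000)–(2.000,5.639)
cell (2,6): code 1000 → (3.000,6.287)–(2.279,6.000)
cell (3,4): code 0110 → (3.000,4.080)–(4.000,4.967)
cell (3,5): code 1011 → (4.000,5.062)–(3.526,6.000)
cell (3,6): code 0001 → (3.526,6.000)–(3.000,6.287)
cell (4,4): code 0010 → (4.000,4.967)–(4.018,5.000)
cell (4,5): code 0001 → (4.018,5.000)–(4.000,5.062)
total: 10 segments, chained into 1 closed loop(s), length Σ = 6.540880

segments=10 loops=1 length=6.541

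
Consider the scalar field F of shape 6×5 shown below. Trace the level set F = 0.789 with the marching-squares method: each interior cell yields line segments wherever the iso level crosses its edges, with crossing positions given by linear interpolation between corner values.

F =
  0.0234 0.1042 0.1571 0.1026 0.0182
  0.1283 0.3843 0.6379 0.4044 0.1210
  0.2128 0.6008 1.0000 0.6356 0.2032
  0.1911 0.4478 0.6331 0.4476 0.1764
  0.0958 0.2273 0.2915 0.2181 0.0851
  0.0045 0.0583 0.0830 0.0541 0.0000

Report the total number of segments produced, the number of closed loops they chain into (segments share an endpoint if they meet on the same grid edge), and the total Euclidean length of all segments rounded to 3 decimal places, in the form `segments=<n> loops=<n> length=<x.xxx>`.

segments=4 loops=1 length=3.205

cell (1,1): code 0100 → (1.417,2.000)–(2.000,1.471)
cell (1,2): code 1000 → (2.000,2.579)–(1.417,2.000)
cell (2,1): code 0010 → (2.000,1.471)–(2.575,2.000)
cell (2,2): code 0001 → (2.575,2.000)–(2.000,2.579)
total: 4 segments, chained into 1 closed loop(s), length Σ = 3.205382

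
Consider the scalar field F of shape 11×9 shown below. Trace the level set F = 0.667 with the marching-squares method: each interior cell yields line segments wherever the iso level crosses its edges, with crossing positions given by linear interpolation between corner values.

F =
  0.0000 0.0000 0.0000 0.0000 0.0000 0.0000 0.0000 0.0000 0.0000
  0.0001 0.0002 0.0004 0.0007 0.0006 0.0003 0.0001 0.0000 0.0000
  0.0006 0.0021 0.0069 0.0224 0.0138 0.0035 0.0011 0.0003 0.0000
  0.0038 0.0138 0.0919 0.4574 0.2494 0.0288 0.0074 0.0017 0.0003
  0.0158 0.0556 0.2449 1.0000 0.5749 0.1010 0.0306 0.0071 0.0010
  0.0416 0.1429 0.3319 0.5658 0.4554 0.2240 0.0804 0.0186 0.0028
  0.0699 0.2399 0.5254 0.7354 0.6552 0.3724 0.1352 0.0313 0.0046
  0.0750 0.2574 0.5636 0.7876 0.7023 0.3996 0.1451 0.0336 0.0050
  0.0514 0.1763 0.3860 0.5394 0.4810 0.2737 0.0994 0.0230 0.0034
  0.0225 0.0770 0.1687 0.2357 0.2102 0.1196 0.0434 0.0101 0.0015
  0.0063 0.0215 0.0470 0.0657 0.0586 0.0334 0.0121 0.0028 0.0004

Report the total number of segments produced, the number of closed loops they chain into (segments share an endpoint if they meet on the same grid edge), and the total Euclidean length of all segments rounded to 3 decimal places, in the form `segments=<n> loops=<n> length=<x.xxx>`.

segments=12 loops=2 length=9.240

cell (3,2): code 0100 → (3.386,3.000)–(4.000,2.559)
cell (3,3): code 1000 → (4.000,3.783)–(3.386,3.000)
cell (4,2): code 0010 → (4.000,2.559)–(4.767,3.000)
cell (4,3): code 0001 → (4.767,3.000)–(4.000,3.783)
cell (5,2): code 0100 → (5.597,3.000)–(6.000,2.674)
cell (5,3): code 1000 → (6.000,3.853)–(5.597,3.000)
cell (6,2): code 0110 → (6.000,2.674)–(7.000,2.462)
cell (6,3): code 1101 → (6.251,4.000)–(6.000,3.853)
cell (6,4): code 1000 → (7.000,4.117)–(6.251,4.000)
cell (7,2): code 0010 → (7.000,2.462)–(7.486,3.000)
cell (7,3): code 0011 → (7.486,3.000)–(7.160,4.000)
cell (7,4): code 0001 → (7.160,4.000)–(7.000,4.117)
total: 12 segments, chained into 2 closed loop(s), length Σ = 9.239762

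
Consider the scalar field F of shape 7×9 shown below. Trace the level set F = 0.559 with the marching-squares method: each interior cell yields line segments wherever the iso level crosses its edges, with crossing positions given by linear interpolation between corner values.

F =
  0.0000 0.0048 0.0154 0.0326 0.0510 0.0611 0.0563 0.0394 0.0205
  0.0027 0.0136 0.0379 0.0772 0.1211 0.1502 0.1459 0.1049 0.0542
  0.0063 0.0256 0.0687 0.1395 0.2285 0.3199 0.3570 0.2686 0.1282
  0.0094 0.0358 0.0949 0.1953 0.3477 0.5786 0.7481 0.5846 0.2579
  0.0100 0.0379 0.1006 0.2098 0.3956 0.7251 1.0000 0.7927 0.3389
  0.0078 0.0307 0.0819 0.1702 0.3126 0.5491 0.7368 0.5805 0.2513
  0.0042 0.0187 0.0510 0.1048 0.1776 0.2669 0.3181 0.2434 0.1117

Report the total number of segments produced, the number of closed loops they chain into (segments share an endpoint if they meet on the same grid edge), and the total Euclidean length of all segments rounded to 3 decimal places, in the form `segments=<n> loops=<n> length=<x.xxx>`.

segments=12 loops=1 length=8.996

cell (2,4): code 0100 → (2.924,5.000)–(3.000,4.915)
cell (2,5): code 1100 → (2.516,6.000)–(2.924,5.000)
cell (2,6): code 1100 → (2.919,7.000)–(2.516,6.000)
cell (2,7): code 1000 → (3.000,7.078)–(2.919,7.000)
cell (3,4): code 0110 → (3.000,4.915)–(4.000,4.496)
cell (3,7): code 1001 → (4.000,7.515)–(3.000,7.078)
cell (4,4): code 0010 → (4.000,4.496)–(4.944,5.000)
cell (4,5): code 0111 → (4.944,5.000)–(5.000,5.053)
cell (4,7): code 1001 → (5.000,7.065)–(4.000,7.515)
cell (5,5): code 0010 → (5.000,5.053)–(5.425,6.000)
cell (5,6): code 0011 → (5.425,6.000)–(5.064,7.000)
cell (5,7): code 0001 → (5.064,7.000)–(5.000,7.065)
total: 12 segments, chained into 1 closed loop(s), length Σ = 8.995860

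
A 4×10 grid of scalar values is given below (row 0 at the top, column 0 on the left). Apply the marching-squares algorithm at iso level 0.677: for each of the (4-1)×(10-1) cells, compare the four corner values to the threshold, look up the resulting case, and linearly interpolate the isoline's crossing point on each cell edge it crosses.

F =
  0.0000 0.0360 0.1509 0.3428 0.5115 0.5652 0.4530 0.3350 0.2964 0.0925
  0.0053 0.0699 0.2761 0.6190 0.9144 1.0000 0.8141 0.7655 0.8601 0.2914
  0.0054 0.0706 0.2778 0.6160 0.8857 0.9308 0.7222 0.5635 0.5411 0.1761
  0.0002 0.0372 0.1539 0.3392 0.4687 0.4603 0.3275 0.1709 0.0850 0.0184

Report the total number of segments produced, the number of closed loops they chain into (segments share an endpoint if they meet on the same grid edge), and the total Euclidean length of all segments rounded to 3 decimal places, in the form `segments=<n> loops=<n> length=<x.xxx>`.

cell (0,3): code 0100 → (0.411,4.000)–(1.000,3.196)
cell (0,4): code 1100 → (0.257,5.000)–(0.411,4.000)
cell (0,5): code 1100 → (0.620,6.000)–(0.257,5.000)
cell (0,6): code 1100 → (0.794,7.000)–(0.620,6.000)
cell (0,7): code 1100 → (0.675,8.000)–(0.794,7.000)
cell (0,8): code 1000 → (1.000,8.322)–(0.675,8.000)
cell (1,3): code 0110 → (1.000,3.196)–(2.000,3.226)
cell (1,6): code 1011 → (2.000,6.285)–(1.438,7.000)
cell (1,7): code 0011 → (1.438,7.000)–(1.574,8.000)
cell (1,8): code 0001 → (1.574,8.000)–(1.000,8.322)
cell (2,3): code 0010 → (2.000,3.226)–(2.500,4.000)
cell (2,4): code 0011 → (2.500,4.000)–(2.539,5.000)
cell (2,5): code 0011 → (2.539,5.000)–(2.115,6.000)
cell (2,6): code 0001 → (2.115,6.000)–(2.000,6.285)
total: 14 segments, chained into 1 closed loop(s), length Σ = 12.444721

segments=14 loops=1 length=12.445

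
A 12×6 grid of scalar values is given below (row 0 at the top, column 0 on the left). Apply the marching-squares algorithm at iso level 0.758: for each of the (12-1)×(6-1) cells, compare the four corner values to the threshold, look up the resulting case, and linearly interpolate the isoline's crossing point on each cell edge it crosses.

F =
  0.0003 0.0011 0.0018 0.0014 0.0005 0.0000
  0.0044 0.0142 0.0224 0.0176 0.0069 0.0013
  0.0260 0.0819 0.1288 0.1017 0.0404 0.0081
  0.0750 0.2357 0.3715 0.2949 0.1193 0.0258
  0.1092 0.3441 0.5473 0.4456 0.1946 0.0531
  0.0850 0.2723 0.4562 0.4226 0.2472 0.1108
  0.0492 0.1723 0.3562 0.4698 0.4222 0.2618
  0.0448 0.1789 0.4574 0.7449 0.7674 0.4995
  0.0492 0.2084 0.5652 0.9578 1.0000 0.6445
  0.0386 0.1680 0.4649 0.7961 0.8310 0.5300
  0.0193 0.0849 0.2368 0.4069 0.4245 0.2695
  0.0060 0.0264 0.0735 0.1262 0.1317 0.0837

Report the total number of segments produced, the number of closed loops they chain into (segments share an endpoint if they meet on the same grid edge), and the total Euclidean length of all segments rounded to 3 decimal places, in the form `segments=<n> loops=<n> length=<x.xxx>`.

segments=10 loops=1 length=6.929

cell (6,3): code 0100 → (6.973,4.000)–(7.000,3.582)
cell (6,4): code 1000 → (7.000,4.035)–(6.973,4.000)
cell (7,2): code 0100 → (7.062,3.000)–(8.000,2.491)
cell (7,3): code 1110 → (7.000,3.582)–(7.062,3.000)
cell (7,4): code 1001 → (8.000,4.681)–(7.000,4.035)
cell (8,2): code 0110 → (8.000,2.491)–(9.000,2.885)
cell (8,4): code 1001 → (9.000,4.243)–(8.000,4.681)
cell (9,2): code 0010 → (9.000,2.885)–(9.098,3.000)
cell (9,3): code 0011 → (9.098,3.000)–(9.180,4.000)
cell (9,4): code 0001 → (9.180,4.000)–(9.000,4.243)
total: 10 segments, chained into 1 closed loop(s), length Σ = 6.929167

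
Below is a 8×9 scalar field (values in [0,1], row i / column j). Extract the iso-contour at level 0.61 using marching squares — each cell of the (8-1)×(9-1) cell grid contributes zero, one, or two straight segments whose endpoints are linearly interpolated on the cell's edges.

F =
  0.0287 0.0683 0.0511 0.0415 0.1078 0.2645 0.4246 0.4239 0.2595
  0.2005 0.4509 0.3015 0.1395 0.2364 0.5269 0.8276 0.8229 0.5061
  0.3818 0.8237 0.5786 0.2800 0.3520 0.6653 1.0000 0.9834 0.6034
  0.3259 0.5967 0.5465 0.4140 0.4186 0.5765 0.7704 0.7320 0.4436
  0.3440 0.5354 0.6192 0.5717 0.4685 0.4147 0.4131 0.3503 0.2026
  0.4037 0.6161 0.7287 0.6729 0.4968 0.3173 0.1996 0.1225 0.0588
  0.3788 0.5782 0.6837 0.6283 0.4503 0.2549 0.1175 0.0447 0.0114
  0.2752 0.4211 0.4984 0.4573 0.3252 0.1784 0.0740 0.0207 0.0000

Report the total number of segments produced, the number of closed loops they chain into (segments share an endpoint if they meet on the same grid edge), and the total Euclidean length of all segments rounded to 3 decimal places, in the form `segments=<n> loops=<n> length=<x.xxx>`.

segments=28 loops=3 length=21.180

cell (0,5): code 0100 → (0.460,6.000)–(1.000,5.276)
cell (0,6): code 1100 → (0.466,7.000)–(0.460,6.000)
cell (0,7): code 1000 → (1.000,7.672)–(0.466,7.000)
cell (1,0): code 0100 → (1.427,1.000)–(2.000,0.516)
cell (1,1): code 1000 → (2.000,1.872)–(1.427,1.000)
cell (1,4): code 0100 → (1.600,5.000)–(2.000,4.823)
cell (1,5): code 1110 → (1.000,5.276)–(1.600,5.000)
cell (1,7): code 1001 → (2.000,7.983)–(1.000,7.672)
cell (2,0): code 0010 → (2.000,0.516)–(2.941,1.000)
cell (2,1): code 0001 → (2.941,1.000)–(2.000,1.872)
cell (2,4): code 0010 → (2.000,4.823)–(2.623,5.000)
cell (2,5): code 0111 → (2.623,5.000)–(3.000,5.173)
cell (2,7): code 1001 → (3.000,7.423)–(2.000,7.983)
cell (3,1): code 0100 → (3.873,2.000)–(4.000,1.890)
cell (3,2): code 1000 → (4.000,2.194)–(3.873,2.000)
cell (3,5): code 0010 → (3.000,5.173)–(3.449,6.000)
cell (3,6): code 0011 → (3.449,6.000)–(3.320,7.000)
cell (3,7): code 0001 → (3.320,7.000)–(3.000,7.423)
cell (4,0): code 0100 → (4.924,1.000)–(5.000,0.971)
cell (4,1): code 1110 → (4.000,1.890)–(4.924,1.000)
cell (4,2): code 1101 → (4.378,3.000)–(4.000,2.194)
cell (4,3): code 1000 → (5.000,3.357)–(4.378,3.000)
cell (5,0): code 0010 → (5.000,0.971)–(5.161,1.000)
cell (5,1): code 0111 → (5.161,1.000)–(6.000,1.301)
cell (5,3): code 1001 → (6.000,3.103)–(5.000,3.357)
cell (6,1): code 0010 → (6.000,1.301)–(6.398,2.000)
cell (6,2): code 0011 → (6.398,2.000)–(6.107,3.000)
cell (6,3): code 0001 → (6.107,3.000)–(6.000,3.103)
total: 28 segments, chained into 3 closed loop(s), length Σ = 21.179949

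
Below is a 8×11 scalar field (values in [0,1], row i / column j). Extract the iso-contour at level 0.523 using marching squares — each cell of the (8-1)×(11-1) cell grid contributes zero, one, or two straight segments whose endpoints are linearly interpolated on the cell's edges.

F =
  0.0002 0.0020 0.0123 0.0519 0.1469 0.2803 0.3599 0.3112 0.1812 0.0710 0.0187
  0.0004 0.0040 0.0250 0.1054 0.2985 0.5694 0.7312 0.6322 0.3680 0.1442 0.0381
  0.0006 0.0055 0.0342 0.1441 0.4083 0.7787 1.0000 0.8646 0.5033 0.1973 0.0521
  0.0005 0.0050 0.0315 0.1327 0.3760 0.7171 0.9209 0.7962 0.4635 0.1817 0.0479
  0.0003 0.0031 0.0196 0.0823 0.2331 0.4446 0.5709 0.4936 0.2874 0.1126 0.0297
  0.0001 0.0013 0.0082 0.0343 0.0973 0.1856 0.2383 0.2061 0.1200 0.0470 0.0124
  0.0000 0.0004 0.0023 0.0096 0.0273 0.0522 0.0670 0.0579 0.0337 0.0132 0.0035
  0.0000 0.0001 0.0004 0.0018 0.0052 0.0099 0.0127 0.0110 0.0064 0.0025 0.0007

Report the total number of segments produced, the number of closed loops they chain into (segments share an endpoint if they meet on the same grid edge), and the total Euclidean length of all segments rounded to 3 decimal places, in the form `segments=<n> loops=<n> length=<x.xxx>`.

cell (0,4): code 0100 → (0.840,5.000)–(1.000,4.829)
cell (0,5): code 1100 → (0.439,6.000)–(0.840,5.000)
cell (0,6): code 1100 → (0.660,7.000)–(0.439,6.000)
cell (0,7): code 1000 → (1.000,7.413)–(0.660,7.000)
cell (1,4): code 0110 → (1.000,4.829)–(2.000,4.310)
cell (1,7): code 1001 → (2.000,7.945)–(1.000,7.413)
cell (2,4): code 0110 → (2.000,4.310)–(3.000,4.431)
cell (2,7): code 1001 → (3.000,7.821)–(2.000,7.945)
cell (3,4): code 0010 → (3.000,4.431)–(3.712,5.000)
cell (3,5): code 0111 → (3.712,5.000)–(4.000,5.621)
cell (3,6): code 1011 → (4.000,6.620)–(3.903,7.000)
cell (3,7): code 0001 → (3.903,7.000)–(3.000,7.821)
cell (4,5): code 0010 → (4.000,5.621)–(4.144,6.000)
cell (4,6): code 0001 → (4.144,6.000)–(4.000,6.620)
total: 14 segments, chained into 1 closed loop(s), length Σ = 11.396375

segments=14 loops=1 length=11.396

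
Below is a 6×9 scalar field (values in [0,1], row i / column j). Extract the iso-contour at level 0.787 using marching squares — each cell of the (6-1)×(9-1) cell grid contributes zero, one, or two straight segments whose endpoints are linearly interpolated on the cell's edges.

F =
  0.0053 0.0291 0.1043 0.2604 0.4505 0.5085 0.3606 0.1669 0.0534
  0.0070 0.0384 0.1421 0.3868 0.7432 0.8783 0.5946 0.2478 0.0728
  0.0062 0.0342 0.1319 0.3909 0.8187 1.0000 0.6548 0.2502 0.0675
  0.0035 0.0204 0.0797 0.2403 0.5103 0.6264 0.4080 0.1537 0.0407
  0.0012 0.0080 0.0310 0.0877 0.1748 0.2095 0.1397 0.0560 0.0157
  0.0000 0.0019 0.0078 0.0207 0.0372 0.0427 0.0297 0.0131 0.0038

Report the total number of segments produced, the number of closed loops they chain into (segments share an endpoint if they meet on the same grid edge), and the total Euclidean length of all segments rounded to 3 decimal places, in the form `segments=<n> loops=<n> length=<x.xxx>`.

cell (0,4): code 0100 → (0.753,5.000)–(1.000,4.324)
cell (0,5): code 1000 → (1.000,5.322)–(0.753,5.000)
cell (1,3): code 0100 → (1.580,4.000)–(2.000,3.926)
cell (1,4): code 1110 → (1.000,4.324)–(1.580,4.000)
cell (1,5): code 1001 → (2.000,5.617)–(1.000,5.322)
cell (2,3): code 0010 → (2.000,3.926)–(2.103,4.000)
cell (2,4): code 0011 → (2.103,4.000)–(2.570,5.000)
cell (2,5): code 0001 → (2.570,5.000)–(2.000,5.617)
total: 8 segments, chained into 1 closed loop(s), length Σ = 5.329327

segments=8 loops=1 length=5.329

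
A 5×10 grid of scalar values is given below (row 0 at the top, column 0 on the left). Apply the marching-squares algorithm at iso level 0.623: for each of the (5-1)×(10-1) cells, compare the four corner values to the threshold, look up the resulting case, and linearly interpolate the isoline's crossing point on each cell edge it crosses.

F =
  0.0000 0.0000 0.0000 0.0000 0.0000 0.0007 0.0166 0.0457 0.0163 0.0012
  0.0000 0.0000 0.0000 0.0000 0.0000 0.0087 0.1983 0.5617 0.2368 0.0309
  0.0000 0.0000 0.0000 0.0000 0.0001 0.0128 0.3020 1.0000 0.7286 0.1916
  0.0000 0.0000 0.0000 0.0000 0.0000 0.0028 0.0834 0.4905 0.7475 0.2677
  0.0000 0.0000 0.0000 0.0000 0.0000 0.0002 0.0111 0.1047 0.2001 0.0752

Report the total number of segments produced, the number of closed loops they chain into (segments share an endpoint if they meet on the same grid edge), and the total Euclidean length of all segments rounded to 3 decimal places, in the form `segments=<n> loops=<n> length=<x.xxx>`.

segments=8 loops=1 length=5.873

cell (1,6): code 0100 → (1.140,7.000)–(2.000,6.460)
cell (1,7): code 1100 → (1.785,8.000)–(1.140,7.000)
cell (1,8): code 1000 → (2.000,8.197)–(1.785,8.000)
cell (2,6): code 0010 → (2.000,6.460)–(2.740,7.000)
cell (2,7): code 0111 → (2.740,7.000)–(3.000,7.516)
cell (2,8): code 1001 → (3.000,8.259)–(2.000,8.197)
cell (3,7): code 0010 → (3.000,7.516)–(3.227,8.000)
cell (3,8): code 0001 → (3.227,8.000)–(3.000,8.259)
total: 8 segments, chained into 1 closed loop(s), length Σ = 5.872751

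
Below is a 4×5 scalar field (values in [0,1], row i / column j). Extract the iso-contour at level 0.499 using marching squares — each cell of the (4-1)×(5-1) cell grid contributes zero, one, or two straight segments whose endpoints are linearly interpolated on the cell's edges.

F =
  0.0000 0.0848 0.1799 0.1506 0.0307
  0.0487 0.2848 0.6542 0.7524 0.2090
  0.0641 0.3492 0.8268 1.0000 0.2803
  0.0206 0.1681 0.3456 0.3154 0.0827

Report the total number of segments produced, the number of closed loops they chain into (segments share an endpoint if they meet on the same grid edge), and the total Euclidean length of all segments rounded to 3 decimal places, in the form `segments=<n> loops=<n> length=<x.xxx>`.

segments=8 loops=1 length=7.204

cell (0,1): code 0100 → (0.673,2.000)–(1.000,1.580)
cell (0,2): code 1100 → (0.579,3.000)–(0.673,2.000)
cell (0,3): code 1000 → (1.000,3.466)–(0.579,3.000)
cell (1,1): code 0110 → (1.000,1.580)–(2.000,1.314)
cell (1,3): code 1001 → (2.000,3.696)–(1.000,3.466)
cell (2,1): code 0010 → (2.000,1.314)–(2.681,2.000)
cell (2,2): code 0011 → (2.681,2.000)–(2.732,3.000)
cell (2,3): code 0001 → (2.732,3.000)–(2.000,3.696)
total: 8 segments, chained into 1 closed loop(s), length Σ = 7.204433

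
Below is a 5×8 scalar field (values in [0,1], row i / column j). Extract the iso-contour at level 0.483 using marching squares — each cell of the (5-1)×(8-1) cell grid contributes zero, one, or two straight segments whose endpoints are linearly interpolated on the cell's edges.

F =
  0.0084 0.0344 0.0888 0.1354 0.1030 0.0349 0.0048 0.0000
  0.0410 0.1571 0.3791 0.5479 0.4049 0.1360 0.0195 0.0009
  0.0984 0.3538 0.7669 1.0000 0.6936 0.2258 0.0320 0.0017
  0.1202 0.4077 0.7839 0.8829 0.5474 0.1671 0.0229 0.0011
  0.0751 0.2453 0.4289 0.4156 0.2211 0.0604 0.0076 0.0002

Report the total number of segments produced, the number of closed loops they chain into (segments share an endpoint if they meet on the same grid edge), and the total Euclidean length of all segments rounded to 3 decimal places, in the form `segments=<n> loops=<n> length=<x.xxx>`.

cell (0,2): code 0100 → (0.843,3.000)–(1.000,2.616)
cell (0,3): code 1000 → (1.000,3.454)–(0.843,3.000)
cell (1,1): code 0100 → (1.268,2.000)–(2.000,1.313)
cell (1,2): code 1110 → (1.000,2.616)–(1.268,2.000)
cell (1,3): code 1101 → (1.271,4.000)–(1.000,3.454)
cell (1,4): code 1000 → (2.000,4.450)–(1.271,4.000)
cell (2,1): code 0110 → (2.000,1.313)–(3.000,1.200)
cell (2,4): code 1001 → (3.000,4.169)–(2.000,4.450)
cell (3,1): code 0010 → (3.000,1.200)–(3.848,2.000)
cell (3,2): code 0011 → (3.848,2.000)–(3.856,3.000)
cell (3,3): code 0011 → (3.856,3.000)–(3.197,4.000)
cell (3,4): code 0001 → (3.197,4.000)–(3.000,4.169)
total: 12 segments, chained into 1 closed loop(s), length Σ = 9.705670

segments=12 loops=1 length=9.706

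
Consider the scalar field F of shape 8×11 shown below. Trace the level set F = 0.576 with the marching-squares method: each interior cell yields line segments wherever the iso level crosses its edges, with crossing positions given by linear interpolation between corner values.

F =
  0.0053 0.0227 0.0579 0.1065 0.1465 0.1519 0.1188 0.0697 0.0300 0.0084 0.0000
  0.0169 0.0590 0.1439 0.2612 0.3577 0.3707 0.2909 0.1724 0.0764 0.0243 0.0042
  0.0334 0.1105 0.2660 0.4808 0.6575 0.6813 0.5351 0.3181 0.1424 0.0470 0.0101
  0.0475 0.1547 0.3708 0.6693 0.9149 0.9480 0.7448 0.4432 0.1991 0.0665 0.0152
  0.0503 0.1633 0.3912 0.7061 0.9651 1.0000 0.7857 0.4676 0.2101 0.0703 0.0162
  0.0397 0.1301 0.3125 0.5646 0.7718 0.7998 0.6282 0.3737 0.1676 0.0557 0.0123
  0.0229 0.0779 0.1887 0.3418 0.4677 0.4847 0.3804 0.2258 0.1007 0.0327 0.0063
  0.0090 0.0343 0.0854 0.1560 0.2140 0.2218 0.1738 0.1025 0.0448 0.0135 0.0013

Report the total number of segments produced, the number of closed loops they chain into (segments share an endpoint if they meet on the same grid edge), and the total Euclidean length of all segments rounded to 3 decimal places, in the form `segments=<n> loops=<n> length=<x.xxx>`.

cell (1,3): code 0100 → (1.728,4.000)–(2.000,3.539)
cell (1,4): code 1100 → (1.661,5.000)–(1.728,4.000)
cell (1,5): code 1000 → (2.000,5.720)–(1.661,5.000)
cell (2,2): code 0100 → (2.505,3.000)–(3.000,2.687)
cell (2,3): code 1110 → (2.000,3.539)–(2.505,3.000)
cell (2,5): code 1101 → (2.195,6.000)–(2.000,5.720)
cell (2,6): code 1000 → (3.000,6.560)–(2.195,6.000)
cell (3,2): code 0110 → (3.000,2.687)–(4.000,2.587)
cell (3,6): code 1001 → (4.000,6.659)–(3.000,6.560)
cell (4,2): code 0010 → (4.000,2.587)–(4.919,3.000)
cell (4,3): code 0111 → (4.919,3.000)–(5.000,3.055)
cell (4,6): code 1001 → (5.000,6.205)–(4.000,6.659)
cell (5,3): code 0010 → (5.000,3.055)–(5.644,4.000)
cell (5,4): code 0011 → (5.644,4.000)–(5.710,5.000)
cell (5,5): code 0011 → (5.710,5.000)–(5.211,6.000)
cell (5,6): code 0001 → (5.211,6.000)–(5.000,6.205)
total: 16 segments, chained into 1 closed loop(s), length Σ = 12.750360

segments=16 loops=1 length=12.750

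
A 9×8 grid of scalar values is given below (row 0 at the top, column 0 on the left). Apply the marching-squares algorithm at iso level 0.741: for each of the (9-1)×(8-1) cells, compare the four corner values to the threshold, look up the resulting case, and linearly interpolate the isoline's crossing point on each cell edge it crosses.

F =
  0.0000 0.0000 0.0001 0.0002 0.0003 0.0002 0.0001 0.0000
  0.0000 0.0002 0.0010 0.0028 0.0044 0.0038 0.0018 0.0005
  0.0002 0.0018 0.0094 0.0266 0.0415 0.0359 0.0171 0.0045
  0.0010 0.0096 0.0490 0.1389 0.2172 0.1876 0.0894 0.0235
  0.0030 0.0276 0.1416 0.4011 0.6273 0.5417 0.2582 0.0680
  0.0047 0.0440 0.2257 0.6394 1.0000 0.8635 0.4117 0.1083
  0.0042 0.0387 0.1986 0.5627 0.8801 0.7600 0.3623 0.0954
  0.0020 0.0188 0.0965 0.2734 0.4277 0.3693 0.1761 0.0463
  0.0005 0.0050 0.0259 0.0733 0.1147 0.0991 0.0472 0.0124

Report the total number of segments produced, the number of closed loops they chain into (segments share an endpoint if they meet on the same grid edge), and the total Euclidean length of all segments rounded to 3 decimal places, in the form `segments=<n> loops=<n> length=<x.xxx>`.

segments=8 loops=1 length=6.215

cell (4,3): code 0100 → (4.305,4.000)–(5.000,3.282)
cell (4,4): code 1100 → (4.619,5.000)–(4.305,4.000)
cell (4,5): code 1000 → (5.000,5.271)–(4.619,5.000)
cell (5,3): code 0110 → (5.000,3.282)–(6.000,3.562)
cell (5,5): code 1001 → (6.000,5.048)–(5.000,5.271)
cell (6,3): code 0010 → (6.000,3.562)–(6.307,4.000)
cell (6,4): code 0011 → (6.307,4.000)–(6.049,5.000)
cell (6,5): code 0001 → (6.049,5.000)–(6.000,5.048)
total: 8 segments, chained into 1 closed loop(s), length Σ = 6.214560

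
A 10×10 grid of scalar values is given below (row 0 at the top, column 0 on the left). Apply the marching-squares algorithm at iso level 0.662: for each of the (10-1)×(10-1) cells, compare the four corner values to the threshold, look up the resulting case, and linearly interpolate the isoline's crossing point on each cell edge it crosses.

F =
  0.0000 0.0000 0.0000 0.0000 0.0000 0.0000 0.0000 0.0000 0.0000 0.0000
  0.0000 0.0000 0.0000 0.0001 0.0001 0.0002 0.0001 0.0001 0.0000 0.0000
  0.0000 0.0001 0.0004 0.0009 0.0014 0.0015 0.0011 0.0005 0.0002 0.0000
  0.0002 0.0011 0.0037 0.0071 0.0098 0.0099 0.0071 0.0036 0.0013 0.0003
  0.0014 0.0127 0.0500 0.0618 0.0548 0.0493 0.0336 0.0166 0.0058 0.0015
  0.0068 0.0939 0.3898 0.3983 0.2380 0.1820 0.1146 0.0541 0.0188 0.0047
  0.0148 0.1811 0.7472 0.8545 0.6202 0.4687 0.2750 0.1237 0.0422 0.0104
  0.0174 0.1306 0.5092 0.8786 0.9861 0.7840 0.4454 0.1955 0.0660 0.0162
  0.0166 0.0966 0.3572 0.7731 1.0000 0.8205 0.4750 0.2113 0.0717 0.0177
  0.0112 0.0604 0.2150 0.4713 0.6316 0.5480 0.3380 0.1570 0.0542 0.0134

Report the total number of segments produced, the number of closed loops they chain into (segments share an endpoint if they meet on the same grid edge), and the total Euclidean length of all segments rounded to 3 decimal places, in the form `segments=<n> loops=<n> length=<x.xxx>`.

segments=14 loops=1 length=10.678

cell (5,1): code 0100 → (5.762,2.000)–(6.000,1.849)
cell (5,2): code 1100 → (5.578,3.000)–(5.762,2.000)
cell (5,3): code 1000 → (6.000,3.822)–(5.578,3.000)
cell (6,1): code 0010 → (6.000,1.849)–(6.358,2.000)
cell (6,2): code 0111 → (6.358,2.000)–(7.000,2.414)
cell (6,3): code 1101 → (6.114,4.000)–(6.000,3.822)
cell (6,4): code 1100 → (6.613,5.000)–(6.114,4.000)
cell (6,5): code 1000 → (7.000,5.360)–(6.613,5.000)
cell (7,2): code 0110 → (7.000,2.414)–(8.000,2.733)
cell (7,5): code 1001 → (8.000,5.459)–(7.000,5.360)
cell (8,2): code 0010 → (8.000,2.733)–(8.368,3.000)
cell (8,3): code 0011 → (8.368,3.000)–(8.917,4.000)
cell (8,4): code 0011 → (8.917,4.000)–(8.582,5.000)
cell (8,5): code 0001 → (8.582,5.000)–(8.000,5.459)
total: 14 segments, chained into 1 closed loop(s), length Σ = 10.678414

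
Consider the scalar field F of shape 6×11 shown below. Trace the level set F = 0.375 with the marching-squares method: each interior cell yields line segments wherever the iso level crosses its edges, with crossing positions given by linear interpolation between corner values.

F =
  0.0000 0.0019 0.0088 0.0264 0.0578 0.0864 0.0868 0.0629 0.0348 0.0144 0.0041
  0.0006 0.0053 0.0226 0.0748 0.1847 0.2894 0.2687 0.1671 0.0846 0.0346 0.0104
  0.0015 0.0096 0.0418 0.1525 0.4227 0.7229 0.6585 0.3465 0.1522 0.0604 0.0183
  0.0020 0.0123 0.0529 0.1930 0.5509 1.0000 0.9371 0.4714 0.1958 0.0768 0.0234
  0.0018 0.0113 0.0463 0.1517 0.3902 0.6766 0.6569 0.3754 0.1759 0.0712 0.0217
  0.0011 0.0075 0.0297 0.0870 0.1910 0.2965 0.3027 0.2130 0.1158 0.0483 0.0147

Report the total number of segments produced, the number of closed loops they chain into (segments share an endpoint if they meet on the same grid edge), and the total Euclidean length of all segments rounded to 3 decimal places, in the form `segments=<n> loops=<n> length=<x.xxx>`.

cell (1,3): code 0100 → (1.800,4.000)–(2.000,3.823)
cell (1,4): code 1100 → (1.197,5.000)–(1.800,4.000)
cell (1,5): code 1100 → (1.273,6.000)–(1.197,5.000)
cell (1,6): code 1000 → (2.000,6.909)–(1.273,6.000)
cell (2,3): code 0110 → (2.000,3.823)–(3.000,3.509)
cell (2,6): code 1101 → (2.228,7.000)–(2.000,6.909)
cell (2,7): code 1000 → (3.000,7.350)–(2.228,7.000)
cell (3,3): code 0110 → (3.000,3.509)–(4.000,3.936)
cell (3,7): code 1001 → (4.000,7.002)–(3.000,7.350)
cell (4,3): code 0010 → (4.000,3.936)–(4.076,4.000)
cell (4,4): code 0011 → (4.076,4.000)–(4.793,5.000)
cell (4,5): code 0011 → (4.793,5.000)–(4.796,6.000)
cell (4,6): code 0011 → (4.796,6.000)–(4.002,7.000)
cell (4,7): code 0001 → (4.002,7.000)–(4.000,7.002)
total: 14 segments, chained into 1 closed loop(s), length Σ = 11.498750

segments=14 loops=1 length=11.499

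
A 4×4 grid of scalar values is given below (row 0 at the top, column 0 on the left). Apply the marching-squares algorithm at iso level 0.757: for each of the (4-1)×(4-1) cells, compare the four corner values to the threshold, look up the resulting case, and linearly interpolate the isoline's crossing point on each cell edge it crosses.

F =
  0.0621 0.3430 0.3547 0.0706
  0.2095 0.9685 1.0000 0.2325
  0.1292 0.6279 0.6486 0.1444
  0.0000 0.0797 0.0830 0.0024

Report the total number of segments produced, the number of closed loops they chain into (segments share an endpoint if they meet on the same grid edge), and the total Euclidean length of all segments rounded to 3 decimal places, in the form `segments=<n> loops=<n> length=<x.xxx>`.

segments=6 loops=1 length=4.375

cell (0,0): code 0100 → (0.662,1.000)–(1.000,0.721)
cell (0,1): code 1100 → (0.623,2.000)–(0.662,1.000)
cell (0,2): code 1000 → (1.000,2.317)–(0.623,2.000)
cell (1,0): code 0010 → (1.000,0.721)–(1.621,1.000)
cell (1,1): code 0011 → (1.621,1.000)–(1.692,2.000)
cell (1,2): code 0001 → (1.692,2.000)–(1.000,2.317)
total: 6 segments, chained into 1 closed loop(s), length Σ = 4.374539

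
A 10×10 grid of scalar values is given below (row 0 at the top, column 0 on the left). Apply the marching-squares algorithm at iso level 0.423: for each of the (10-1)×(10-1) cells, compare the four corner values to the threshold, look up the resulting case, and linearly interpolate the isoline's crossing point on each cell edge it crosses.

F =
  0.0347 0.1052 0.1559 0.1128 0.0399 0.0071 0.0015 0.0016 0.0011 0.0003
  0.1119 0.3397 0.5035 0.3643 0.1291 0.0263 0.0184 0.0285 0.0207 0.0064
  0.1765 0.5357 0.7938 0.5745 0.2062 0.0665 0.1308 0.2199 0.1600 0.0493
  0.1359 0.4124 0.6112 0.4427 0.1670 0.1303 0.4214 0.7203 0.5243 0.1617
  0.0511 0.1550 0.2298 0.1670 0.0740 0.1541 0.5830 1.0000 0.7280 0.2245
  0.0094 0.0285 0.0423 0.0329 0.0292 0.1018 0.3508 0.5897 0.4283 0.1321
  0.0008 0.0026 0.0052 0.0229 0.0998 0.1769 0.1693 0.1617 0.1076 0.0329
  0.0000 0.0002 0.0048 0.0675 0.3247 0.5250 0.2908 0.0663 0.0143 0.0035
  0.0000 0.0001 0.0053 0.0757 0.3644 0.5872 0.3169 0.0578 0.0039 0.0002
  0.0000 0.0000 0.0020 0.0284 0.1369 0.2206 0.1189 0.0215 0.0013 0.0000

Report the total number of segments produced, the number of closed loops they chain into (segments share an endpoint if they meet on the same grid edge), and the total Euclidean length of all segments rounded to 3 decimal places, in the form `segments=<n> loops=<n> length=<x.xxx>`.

cell (0,1): code 0100 → (0.768,2.000)–(1.000,1.509)
cell (0,2): code 1000 → (1.000,2.578)–(0.768,2.000)
cell (1,0): code 0100 → (1.425,1.000)–(2.000,0.686)
cell (1,1): code 1110 → (1.000,1.509)–(1.425,1.000)
cell (1,2): code 1101 → (1.279,3.000)–(1.000,2.578)
cell (1,3): code 1000 → (2.000,3.411)–(1.279,3.000)
cell (2,0): code 0010 → (2.000,0.686)–(2.914,1.000)
cell (2,1): code 0111 → (2.914,1.000)–(3.000,1.053)
cell (2,3): code 1001 → (3.000,3.071)–(2.000,3.411)
cell (2,6): code 0100 → (2.406,7.000)–(3.000,6.005)
cell (2,7): code 1100 → (2.722,8.000)–(2.406,7.000)
cell (2,8): code 1000 → (3.000,8.279)–(2.722,8.000)
cell (3,1): code 0010 → (3.000,1.053)–(3.493,2.000)
cell (3,2): code 0011 → (3.493,2.000)–(3.071,3.000)
cell (3,3): code 0001 → (3.071,3.000)–(3.000,3.071)
cell (3,5): code 0100 → (3.010,6.000)–(4.000,5.627)
cell (3,6): code 1110 → (3.000,6.005)–(3.010,6.000)
cell (3,8): code 1001 → (4.000,8.606)–(3.000,8.279)
cell (4,5): code 0010 → (4.000,5.627)–(4.689,6.000)
cell (4,6): code 0111 → (4.689,6.000)–(5.000,6.302)
cell (4,8): code 1001 → (5.000,8.018)–(4.000,8.606)
cell (5,6): code 0010 → (5.000,6.302)–(5.389,7.000)
cell (5,7): code 0011 → (5.389,7.000)–(5.017,8.000)
cell (5,8): code 0001 → (5.017,8.000)–(5.000,8.018)
cell (6,4): code 0100 → (6.707,5.000)–(7.000,4.491)
cell (6,5): code 1000 → (7.000,5.436)–(6.707,5.000)
cell (7,4): code 0110 → (7.000,4.491)–(8.000,4.263)
cell (7,5): code 1001 → (8.000,5.607)–(7.000,5.436)
cell (8,4): code 0010 → (8.000,4.263)–(8.448,5.000)
cell (8,5): code 0001 → (8.448,5.000)–(8.000,5.607)
total: 30 segments, chained into 3 closed loop(s), length Σ = 21.957948

segments=30 loops=3 length=21.958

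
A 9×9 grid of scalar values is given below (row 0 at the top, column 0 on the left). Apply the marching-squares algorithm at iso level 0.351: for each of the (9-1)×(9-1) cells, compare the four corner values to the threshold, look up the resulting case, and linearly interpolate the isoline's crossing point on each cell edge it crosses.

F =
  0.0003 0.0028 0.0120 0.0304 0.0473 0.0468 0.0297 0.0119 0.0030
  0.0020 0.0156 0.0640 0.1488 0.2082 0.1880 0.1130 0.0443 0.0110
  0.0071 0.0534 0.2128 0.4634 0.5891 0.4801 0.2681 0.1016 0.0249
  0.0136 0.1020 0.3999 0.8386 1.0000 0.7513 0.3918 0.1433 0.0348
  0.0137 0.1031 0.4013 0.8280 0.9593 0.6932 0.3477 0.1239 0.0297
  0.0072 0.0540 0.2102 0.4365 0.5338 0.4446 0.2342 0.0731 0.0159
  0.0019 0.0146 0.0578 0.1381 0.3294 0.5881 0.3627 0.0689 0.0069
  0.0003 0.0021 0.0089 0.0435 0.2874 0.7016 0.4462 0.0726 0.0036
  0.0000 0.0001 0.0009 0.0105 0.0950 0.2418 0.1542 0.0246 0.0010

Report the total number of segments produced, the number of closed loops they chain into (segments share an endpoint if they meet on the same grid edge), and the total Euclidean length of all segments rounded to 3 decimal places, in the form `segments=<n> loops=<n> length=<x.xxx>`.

cell (1,2): code 0100 → (1.643,3.000)–(2.000,2.551)
cell (1,3): code 1100 → (1.375,4.000)–(1.643,3.000)
cell (1,4): code 1100 → (1.558,5.000)–(1.375,4.000)
cell (1,5): code 1000 → (2.000,5.609)–(1.558,5.000)
cell (2,1): code 0100 → (2.739,2.000)–(3.000,1.836)
cell (2,2): code 1110 → (2.000,2.551)–(2.739,2.000)
cell (2,5): code 1101 → (2.670,6.000)–(2.000,5.609)
cell (2,6): code 1000 → (3.000,6.164)–(2.670,6.000)
cell (3,1): code 0110 → (3.000,1.836)–(4.000,1.831)
cell (3,5): code 1011 → (4.000,5.990)–(3.925,6.000)
cell (3,6): code 0001 → (3.925,6.000)–(3.000,6.164)
cell (4,1): code 0010 → (4.000,1.831)–(4.263,2.000)
cell (4,2): code 0111 → (4.263,2.000)–(5.000,2.622)
cell (4,5): code 1001 → (5.000,5.445)–(4.000,5.990)
cell (5,2): code 0010 → (5.000,2.622)–(5.287,3.000)
cell (5,3): code 0011 → (5.287,3.000)–(5.894,4.000)
cell (5,4): code 0111 → (5.894,4.000)–(6.000,4.083)
cell (5,5): code 1101 → (5.909,6.000)–(5.000,5.445)
cell (5,6): code 1000 → (6.000,6.040)–(5.909,6.000)
cell (6,4): code 0110 → (6.000,4.083)–(7.000,4.154)
cell (6,6): code 1001 → (7.000,6.255)–(6.000,6.040)
cell (7,4): code 0010 → (7.000,4.154)–(7.763,5.000)
cell (7,5): code 0011 → (7.763,5.000)–(7.326,6.000)
cell (7,6): code 0001 → (7.326,6.000)–(7.000,6.255)
total: 24 segments, chained into 1 closed loop(s), length Σ = 17.796693

segments=24 loops=1 length=17.797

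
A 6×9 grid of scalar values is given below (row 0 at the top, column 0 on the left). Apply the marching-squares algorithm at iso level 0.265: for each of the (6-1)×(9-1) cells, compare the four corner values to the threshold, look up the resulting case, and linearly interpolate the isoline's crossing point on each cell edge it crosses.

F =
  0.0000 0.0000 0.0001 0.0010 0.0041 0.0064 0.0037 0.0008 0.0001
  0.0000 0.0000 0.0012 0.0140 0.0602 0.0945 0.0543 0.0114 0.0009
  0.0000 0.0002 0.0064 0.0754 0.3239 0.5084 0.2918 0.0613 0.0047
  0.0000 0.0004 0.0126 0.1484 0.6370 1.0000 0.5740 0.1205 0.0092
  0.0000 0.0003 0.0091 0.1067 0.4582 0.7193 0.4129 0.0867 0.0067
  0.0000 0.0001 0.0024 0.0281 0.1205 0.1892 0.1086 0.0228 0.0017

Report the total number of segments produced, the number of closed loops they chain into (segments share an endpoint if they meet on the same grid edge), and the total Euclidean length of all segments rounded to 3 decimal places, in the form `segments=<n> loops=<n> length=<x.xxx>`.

segments=12 loops=1 length=10.549

cell (1,3): code 0100 → (1.777,4.000)–(2.000,3.763)
cell (1,4): code 1100 → (1.412,5.000)–(1.777,4.000)
cell (1,5): code 1100 → (1.887,6.000)–(1.412,5.000)
cell (1,6): code 1000 → (2.000,6.116)–(1.887,6.000)
cell (2,3): code 0110 → (2.000,3.763)–(3.000,3.239)
cell (2,6): code 1001 → (3.000,6.681)–(2.000,6.116)
cell (3,3): code 0110 → (3.000,3.239)–(4.000,3.450)
cell (3,6): code 1001 → (4.000,6.453)–(3.000,6.681)
cell (4,3): code 0010 → (4.000,3.450)–(4.572,4.000)
cell (4,4): code 0011 → (4.572,4.000)–(4.857,5.000)
cell (4,5): code 0011 → (4.857,5.000)–(4.486,6.000)
cell (4,6): code 0001 → (4.486,6.000)–(4.000,6.453)
total: 12 segments, chained into 1 closed loop(s), length Σ = 10.549308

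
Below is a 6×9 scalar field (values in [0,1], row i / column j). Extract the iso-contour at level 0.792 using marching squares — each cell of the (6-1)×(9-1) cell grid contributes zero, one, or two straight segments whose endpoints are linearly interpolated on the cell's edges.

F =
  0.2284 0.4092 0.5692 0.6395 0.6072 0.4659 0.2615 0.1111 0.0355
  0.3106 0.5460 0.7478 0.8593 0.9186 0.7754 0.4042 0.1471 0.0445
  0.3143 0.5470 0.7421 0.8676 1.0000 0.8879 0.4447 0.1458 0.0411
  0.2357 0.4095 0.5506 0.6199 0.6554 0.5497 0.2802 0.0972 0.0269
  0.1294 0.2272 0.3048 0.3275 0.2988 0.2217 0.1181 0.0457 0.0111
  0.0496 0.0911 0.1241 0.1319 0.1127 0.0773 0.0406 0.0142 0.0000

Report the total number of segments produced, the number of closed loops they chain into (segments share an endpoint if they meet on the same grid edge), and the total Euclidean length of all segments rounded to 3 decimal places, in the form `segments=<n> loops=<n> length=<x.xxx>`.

segments=10 loops=1 length=7.848

cell (0,2): code 0100 → (0.694,3.000)–(1.000,2.396)
cell (0,3): code 1100 → (0.593,4.000)–(0.694,3.000)
cell (0,4): code 1000 → (1.000,4.884)–(0.593,4.000)
cell (1,2): code 0110 → (1.000,2.396)–(2.000,2.398)
cell (1,4): code 1101 → (1.148,5.000)–(1.000,4.884)
cell (1,5): code 1000 → (2.000,5.216)–(1.148,5.000)
cell (2,2): code 0010 → (2.000,2.398)–(2.305,3.000)
cell (2,3): code 0011 → (2.305,3.000)–(2.604,4.000)
cell (2,4): code 0011 → (2.604,4.000)–(2.284,5.000)
cell (2,5): code 0001 → (2.284,5.000)–(2.000,5.216)
total: 10 segments, chained into 1 closed loop(s), length Σ = 7.847551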